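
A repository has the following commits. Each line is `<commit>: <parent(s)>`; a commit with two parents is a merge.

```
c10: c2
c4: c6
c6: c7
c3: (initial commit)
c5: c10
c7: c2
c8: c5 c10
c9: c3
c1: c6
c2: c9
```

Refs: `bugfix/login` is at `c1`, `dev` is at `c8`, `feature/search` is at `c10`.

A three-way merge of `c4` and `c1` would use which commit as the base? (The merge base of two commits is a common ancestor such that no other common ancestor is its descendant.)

Ancestors of c4: {c2, c3, c4, c6, c7, c9}.
Ancestors of c1: {c1, c2, c3, c6, c7, c9}.
Common ancestors: {c2, c3, c6, c7, c9}.
Among these, c6 is not an ancestor of any other common ancestor — it is the merge base.

c6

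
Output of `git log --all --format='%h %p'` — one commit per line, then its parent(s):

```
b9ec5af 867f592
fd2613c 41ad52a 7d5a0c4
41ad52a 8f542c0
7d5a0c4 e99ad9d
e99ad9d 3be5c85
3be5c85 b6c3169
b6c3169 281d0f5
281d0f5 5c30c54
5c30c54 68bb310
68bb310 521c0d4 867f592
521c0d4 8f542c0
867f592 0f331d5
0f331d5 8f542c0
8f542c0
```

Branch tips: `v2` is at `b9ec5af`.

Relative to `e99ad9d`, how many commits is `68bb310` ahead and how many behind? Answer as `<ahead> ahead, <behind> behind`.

Reachable from 68bb310: {0f331d5, 521c0d4, 68bb310, 867f592, 8f542c0}.
Reachable from e99ad9d: {0f331d5, 281d0f5, 3be5c85, 521c0d4, 5c30c54, 68bb310, 867f592, 8f542c0, b6c3169, e99ad9d}.
Only in 68bb310's history (ahead): {} — 0.
Only in e99ad9d's history (behind): {281d0f5, 3be5c85, 5c30c54, b6c3169, e99ad9d} — 5.

0 ahead, 5 behind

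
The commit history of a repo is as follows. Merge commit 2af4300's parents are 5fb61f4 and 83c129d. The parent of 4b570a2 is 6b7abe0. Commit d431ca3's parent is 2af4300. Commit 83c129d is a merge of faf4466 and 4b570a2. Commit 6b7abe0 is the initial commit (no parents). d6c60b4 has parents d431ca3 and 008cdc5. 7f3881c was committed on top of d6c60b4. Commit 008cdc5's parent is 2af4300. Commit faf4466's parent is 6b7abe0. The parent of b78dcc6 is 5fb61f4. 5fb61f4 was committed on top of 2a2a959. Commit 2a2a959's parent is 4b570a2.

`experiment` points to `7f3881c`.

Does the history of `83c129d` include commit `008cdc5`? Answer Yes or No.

No

Ancestors of 83c129d: {4b570a2, 6b7abe0, 83c129d, faf4466}.
008cdc5 is not in that set, so it is not an ancestor of 83c129d.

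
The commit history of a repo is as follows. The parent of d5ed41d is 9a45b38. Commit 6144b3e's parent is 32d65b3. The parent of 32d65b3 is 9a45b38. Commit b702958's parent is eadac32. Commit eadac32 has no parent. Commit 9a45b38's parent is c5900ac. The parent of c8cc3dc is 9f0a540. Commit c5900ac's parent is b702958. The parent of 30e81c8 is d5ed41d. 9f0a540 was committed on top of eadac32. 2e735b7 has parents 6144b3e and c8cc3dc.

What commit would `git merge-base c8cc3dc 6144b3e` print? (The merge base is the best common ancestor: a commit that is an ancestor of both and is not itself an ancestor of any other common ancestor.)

eadac32

Ancestors of c8cc3dc: {9f0a540, c8cc3dc, eadac32}.
Ancestors of 6144b3e: {32d65b3, 6144b3e, 9a45b38, b702958, c5900ac, eadac32}.
Common ancestors: {eadac32}.
The only common ancestor is eadac32, so it is the merge base.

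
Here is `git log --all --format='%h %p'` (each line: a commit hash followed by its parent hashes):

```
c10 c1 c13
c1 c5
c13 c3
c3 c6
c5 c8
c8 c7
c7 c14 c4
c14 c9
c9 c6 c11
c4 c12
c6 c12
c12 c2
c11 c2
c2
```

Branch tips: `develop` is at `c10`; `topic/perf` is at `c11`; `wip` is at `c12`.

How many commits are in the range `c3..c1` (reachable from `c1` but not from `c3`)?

8

Reachable from c1: {c1, c11, c12, c14, c2, c4, c5, c6, c7, c8, c9}.
Reachable from c3: {c12, c2, c3, c6}.
In c1's history but not c3's: {c1, c11, c14, c4, c5, c7, c8, c9} — 8 commits.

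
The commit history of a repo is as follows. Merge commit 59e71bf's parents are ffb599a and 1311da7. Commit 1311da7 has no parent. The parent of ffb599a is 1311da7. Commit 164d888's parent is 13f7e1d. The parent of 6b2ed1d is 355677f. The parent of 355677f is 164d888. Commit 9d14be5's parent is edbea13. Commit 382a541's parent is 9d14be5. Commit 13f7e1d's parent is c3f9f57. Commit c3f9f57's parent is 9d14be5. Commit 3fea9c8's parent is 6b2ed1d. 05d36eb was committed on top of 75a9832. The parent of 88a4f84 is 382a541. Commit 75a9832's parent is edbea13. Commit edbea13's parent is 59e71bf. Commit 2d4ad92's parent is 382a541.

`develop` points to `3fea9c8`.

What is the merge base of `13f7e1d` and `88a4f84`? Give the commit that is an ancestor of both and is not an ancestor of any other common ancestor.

Ancestors of 13f7e1d: {1311da7, 13f7e1d, 59e71bf, 9d14be5, c3f9f57, edbea13, ffb599a}.
Ancestors of 88a4f84: {1311da7, 382a541, 59e71bf, 88a4f84, 9d14be5, edbea13, ffb599a}.
Common ancestors: {1311da7, 59e71bf, 9d14be5, edbea13, ffb599a}.
Among these, 9d14be5 is not an ancestor of any other common ancestor — it is the merge base.

9d14be5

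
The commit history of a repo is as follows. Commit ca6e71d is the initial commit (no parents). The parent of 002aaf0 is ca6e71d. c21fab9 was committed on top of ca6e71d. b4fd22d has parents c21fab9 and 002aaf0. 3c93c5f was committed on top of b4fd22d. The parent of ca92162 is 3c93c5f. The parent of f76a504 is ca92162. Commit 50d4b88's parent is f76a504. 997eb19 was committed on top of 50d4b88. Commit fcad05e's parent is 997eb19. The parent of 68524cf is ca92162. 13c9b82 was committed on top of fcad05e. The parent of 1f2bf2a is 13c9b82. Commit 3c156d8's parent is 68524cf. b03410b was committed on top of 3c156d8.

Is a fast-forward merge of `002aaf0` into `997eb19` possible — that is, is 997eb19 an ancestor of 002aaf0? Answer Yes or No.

A fast-forward from 997eb19 to 002aaf0 is possible iff 997eb19 is an ancestor of 002aaf0.
Ancestors of 002aaf0: {002aaf0, ca6e71d}.
997eb19 is not among them, so fast-forward is not possible.

No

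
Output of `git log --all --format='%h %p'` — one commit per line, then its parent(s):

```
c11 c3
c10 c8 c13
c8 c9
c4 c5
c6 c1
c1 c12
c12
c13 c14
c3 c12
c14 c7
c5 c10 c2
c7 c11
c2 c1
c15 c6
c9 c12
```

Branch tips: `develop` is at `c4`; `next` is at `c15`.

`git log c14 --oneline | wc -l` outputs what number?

Walking parent pointers from c14: reachable set = {c11, c12, c14, c3, c7}.
That is 5 commits.

5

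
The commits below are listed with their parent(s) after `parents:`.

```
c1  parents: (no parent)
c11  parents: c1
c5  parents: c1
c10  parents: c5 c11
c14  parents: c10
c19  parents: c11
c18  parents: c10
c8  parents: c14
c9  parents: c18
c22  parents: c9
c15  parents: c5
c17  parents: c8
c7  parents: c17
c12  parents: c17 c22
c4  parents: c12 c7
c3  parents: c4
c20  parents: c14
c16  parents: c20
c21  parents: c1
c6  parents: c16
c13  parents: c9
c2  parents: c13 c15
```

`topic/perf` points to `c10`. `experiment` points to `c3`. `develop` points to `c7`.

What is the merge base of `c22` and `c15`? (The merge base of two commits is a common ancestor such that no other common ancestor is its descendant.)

Ancestors of c22: {c1, c10, c11, c18, c22, c5, c9}.
Ancestors of c15: {c1, c15, c5}.
Common ancestors: {c1, c5}.
Among these, c5 is not an ancestor of any other common ancestor — it is the merge base.

c5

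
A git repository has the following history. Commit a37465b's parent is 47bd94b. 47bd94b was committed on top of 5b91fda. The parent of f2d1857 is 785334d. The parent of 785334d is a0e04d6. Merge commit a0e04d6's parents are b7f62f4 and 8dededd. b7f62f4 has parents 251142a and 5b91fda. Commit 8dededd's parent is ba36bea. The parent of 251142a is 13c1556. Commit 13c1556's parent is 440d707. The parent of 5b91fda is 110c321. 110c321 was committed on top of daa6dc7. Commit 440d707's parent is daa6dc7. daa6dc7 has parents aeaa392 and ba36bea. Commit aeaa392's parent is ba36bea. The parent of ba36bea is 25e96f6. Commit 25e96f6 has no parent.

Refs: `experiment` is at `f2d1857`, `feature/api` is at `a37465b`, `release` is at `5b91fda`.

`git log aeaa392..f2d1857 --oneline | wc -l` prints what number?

11

Reachable from f2d1857: {110c321, 13c1556, 251142a, 25e96f6, 440d707, 5b91fda, 785334d, 8dededd, a0e04d6, aeaa392, b7f62f4, ba36bea, daa6dc7, f2d1857}.
Reachable from aeaa392: {25e96f6, aeaa392, ba36bea}.
In f2d1857's history but not aeaa392's: {110c321, 13c1556, 251142a, 440d707, 5b91fda, 785334d, 8dededd, a0e04d6, b7f62f4, daa6dc7, f2d1857} — 11 commits.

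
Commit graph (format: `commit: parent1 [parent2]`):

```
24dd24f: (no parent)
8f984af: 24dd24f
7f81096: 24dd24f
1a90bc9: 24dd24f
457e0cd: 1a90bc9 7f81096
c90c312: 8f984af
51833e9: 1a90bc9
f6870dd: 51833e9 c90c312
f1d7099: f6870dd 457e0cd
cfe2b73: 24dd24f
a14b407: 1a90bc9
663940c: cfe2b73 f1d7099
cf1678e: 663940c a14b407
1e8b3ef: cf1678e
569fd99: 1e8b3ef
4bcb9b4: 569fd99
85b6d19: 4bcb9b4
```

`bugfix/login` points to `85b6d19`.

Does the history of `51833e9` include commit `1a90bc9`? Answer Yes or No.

Ancestors of 51833e9 (commits reachable by following parents): {1a90bc9, 24dd24f, 51833e9}.
1a90bc9 is in that set, so it is an ancestor of 51833e9.

Yes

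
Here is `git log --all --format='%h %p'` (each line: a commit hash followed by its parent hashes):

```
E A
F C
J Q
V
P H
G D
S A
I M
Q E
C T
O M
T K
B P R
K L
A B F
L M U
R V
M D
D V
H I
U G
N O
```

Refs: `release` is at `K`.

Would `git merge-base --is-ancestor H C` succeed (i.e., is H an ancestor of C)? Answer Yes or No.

Ancestors of C: {C, D, G, K, L, M, T, U, V}.
H is not in that set, so it is not an ancestor of C.

No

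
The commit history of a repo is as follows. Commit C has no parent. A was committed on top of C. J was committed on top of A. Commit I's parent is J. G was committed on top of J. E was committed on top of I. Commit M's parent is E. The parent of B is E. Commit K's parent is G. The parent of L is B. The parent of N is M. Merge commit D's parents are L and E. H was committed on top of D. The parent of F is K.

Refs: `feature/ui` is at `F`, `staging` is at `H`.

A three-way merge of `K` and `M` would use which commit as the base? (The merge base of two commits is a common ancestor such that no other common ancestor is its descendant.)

J

Ancestors of K: {A, C, G, J, K}.
Ancestors of M: {A, C, E, I, J, M}.
Common ancestors: {A, C, J}.
Among these, J is not an ancestor of any other common ancestor — it is the merge base.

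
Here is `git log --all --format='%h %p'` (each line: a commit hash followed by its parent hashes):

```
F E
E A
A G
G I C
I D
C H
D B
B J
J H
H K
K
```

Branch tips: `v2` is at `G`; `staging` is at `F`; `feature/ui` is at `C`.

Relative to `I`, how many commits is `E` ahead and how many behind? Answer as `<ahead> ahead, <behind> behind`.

4 ahead, 0 behind

Reachable from E: {A, B, C, D, E, G, H, I, J, K}.
Reachable from I: {B, D, H, I, J, K}.
Only in E's history (ahead): {A, C, E, G} — 4.
Only in I's history (behind): {} — 0.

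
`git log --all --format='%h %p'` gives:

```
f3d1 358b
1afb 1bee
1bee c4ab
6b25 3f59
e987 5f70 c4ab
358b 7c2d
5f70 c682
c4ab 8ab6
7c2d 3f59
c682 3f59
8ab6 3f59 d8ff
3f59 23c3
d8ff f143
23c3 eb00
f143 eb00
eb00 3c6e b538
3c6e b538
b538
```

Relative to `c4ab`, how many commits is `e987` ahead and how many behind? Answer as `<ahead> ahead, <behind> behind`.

3 ahead, 0 behind

Reachable from e987: {23c3, 3c6e, 3f59, 5f70, 8ab6, b538, c4ab, c682, d8ff, e987, eb00, f143}.
Reachable from c4ab: {23c3, 3c6e, 3f59, 8ab6, b538, c4ab, d8ff, eb00, f143}.
Only in e987's history (ahead): {5f70, c682, e987} — 3.
Only in c4ab's history (behind): {} — 0.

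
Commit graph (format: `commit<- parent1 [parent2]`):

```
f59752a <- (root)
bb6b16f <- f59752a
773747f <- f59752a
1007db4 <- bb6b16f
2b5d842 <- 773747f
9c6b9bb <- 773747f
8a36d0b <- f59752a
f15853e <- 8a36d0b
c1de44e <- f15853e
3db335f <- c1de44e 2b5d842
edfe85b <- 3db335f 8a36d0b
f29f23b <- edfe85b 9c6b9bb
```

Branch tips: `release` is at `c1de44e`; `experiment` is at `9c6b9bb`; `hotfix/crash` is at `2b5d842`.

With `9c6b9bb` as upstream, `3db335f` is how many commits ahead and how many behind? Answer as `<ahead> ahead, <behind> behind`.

Reachable from 3db335f: {2b5d842, 3db335f, 773747f, 8a36d0b, c1de44e, f15853e, f59752a}.
Reachable from 9c6b9bb: {773747f, 9c6b9bb, f59752a}.
Only in 3db335f's history (ahead): {2b5d842, 3db335f, 8a36d0b, c1de44e, f15853e} — 5.
Only in 9c6b9bb's history (behind): {9c6b9bb} — 1.

5 ahead, 1 behind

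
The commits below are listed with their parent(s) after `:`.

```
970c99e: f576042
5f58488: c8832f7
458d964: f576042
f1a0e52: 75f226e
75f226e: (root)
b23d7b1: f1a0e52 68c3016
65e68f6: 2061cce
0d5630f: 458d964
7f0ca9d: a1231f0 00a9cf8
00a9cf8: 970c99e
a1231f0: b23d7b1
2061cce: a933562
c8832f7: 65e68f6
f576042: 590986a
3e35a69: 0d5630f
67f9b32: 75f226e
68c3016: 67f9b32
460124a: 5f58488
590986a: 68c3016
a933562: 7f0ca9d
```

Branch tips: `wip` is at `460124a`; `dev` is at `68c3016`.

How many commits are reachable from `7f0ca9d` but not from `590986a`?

7

Reachable from 7f0ca9d: {00a9cf8, 590986a, 67f9b32, 68c3016, 75f226e, 7f0ca9d, 970c99e, a1231f0, b23d7b1, f1a0e52, f576042}.
Reachable from 590986a: {590986a, 67f9b32, 68c3016, 75f226e}.
In 7f0ca9d's history but not 590986a's: {00a9cf8, 7f0ca9d, 970c99e, a1231f0, b23d7b1, f1a0e52, f576042} — 7 commits.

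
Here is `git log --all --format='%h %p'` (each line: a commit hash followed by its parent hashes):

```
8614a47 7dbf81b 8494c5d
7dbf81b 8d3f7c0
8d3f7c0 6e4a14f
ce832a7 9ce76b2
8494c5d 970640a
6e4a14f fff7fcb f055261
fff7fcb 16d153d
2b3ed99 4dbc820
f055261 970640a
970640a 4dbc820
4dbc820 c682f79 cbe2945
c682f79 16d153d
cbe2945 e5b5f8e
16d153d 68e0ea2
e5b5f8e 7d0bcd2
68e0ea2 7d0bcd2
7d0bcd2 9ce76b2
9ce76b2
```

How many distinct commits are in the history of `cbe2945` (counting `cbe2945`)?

4

Walking parent pointers from cbe2945: reachable set = {7d0bcd2, 9ce76b2, cbe2945, e5b5f8e}.
That is 4 commits.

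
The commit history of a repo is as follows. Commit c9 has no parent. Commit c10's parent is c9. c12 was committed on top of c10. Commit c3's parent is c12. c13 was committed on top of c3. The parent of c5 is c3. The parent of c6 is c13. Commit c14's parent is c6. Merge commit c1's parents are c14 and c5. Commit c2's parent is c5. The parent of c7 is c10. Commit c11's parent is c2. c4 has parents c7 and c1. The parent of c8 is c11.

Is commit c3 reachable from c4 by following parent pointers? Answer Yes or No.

Yes

Ancestors of c4 (commits reachable by following parents): {c1, c10, c12, c13, c14, c3, c4, c5, c6, c7, c9}.
c3 is in that set, so it is an ancestor of c4.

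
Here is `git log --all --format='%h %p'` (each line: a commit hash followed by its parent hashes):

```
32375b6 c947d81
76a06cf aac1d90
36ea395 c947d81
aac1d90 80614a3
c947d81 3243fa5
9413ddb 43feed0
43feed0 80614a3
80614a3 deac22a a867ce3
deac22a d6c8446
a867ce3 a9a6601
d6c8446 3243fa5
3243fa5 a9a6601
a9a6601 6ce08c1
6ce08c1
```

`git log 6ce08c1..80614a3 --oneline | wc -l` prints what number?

6

Reachable from 80614a3: {3243fa5, 6ce08c1, 80614a3, a867ce3, a9a6601, d6c8446, deac22a}.
Reachable from 6ce08c1: {6ce08c1}.
In 80614a3's history but not 6ce08c1's: {3243fa5, 80614a3, a867ce3, a9a6601, d6c8446, deac22a} — 6 commits.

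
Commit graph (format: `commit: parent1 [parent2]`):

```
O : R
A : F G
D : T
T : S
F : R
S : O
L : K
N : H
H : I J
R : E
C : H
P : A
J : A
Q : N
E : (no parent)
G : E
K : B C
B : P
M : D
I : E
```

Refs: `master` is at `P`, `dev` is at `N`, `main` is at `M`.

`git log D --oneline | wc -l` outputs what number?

6

Walking parent pointers from D: reachable set = {D, E, O, R, S, T}.
That is 6 commits.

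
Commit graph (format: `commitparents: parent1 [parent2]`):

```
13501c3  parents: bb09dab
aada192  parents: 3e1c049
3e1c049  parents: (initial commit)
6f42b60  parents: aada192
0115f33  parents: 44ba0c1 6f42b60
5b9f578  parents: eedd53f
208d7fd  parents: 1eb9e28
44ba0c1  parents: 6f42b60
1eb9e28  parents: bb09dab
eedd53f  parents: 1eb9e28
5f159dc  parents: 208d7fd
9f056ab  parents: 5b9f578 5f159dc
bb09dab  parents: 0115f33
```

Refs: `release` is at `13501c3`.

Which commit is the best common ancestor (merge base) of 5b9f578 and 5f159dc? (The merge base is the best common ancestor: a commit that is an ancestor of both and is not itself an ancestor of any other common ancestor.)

Ancestors of 5b9f578: {0115f33, 1eb9e28, 3e1c049, 44ba0c1, 5b9f578, 6f42b60, aada192, bb09dab, eedd53f}.
Ancestors of 5f159dc: {0115f33, 1eb9e28, 208d7fd, 3e1c049, 44ba0c1, 5f159dc, 6f42b60, aada192, bb09dab}.
Common ancestors: {0115f33, 1eb9e28, 3e1c049, 44ba0c1, 6f42b60, aada192, bb09dab}.
Among these, 1eb9e28 is not an ancestor of any other common ancestor — it is the merge base.

1eb9e28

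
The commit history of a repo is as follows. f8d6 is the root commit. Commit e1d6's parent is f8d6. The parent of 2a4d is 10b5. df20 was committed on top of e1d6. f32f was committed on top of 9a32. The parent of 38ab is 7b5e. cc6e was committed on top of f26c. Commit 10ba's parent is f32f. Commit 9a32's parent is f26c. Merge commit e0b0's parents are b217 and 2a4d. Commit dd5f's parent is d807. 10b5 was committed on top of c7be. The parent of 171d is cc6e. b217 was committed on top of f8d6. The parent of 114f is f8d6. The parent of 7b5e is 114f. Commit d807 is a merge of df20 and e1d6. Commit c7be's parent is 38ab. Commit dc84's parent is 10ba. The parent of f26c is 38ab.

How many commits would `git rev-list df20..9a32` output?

5

Reachable from 9a32: {114f, 38ab, 7b5e, 9a32, f26c, f8d6}.
Reachable from df20: {df20, e1d6, f8d6}.
In 9a32's history but not df20's: {114f, 38ab, 7b5e, 9a32, f26c} — 5 commits.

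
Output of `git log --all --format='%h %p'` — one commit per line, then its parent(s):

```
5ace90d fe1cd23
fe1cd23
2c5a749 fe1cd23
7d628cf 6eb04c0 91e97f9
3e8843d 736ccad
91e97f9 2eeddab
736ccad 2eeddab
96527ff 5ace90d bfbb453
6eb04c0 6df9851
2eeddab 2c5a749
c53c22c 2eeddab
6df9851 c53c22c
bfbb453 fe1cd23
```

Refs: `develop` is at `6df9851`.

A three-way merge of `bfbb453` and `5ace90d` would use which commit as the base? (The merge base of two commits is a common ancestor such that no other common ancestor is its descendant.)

fe1cd23

Ancestors of bfbb453: {bfbb453, fe1cd23}.
Ancestors of 5ace90d: {5ace90d, fe1cd23}.
Common ancestors: {fe1cd23}.
The only common ancestor is fe1cd23, so it is the merge base.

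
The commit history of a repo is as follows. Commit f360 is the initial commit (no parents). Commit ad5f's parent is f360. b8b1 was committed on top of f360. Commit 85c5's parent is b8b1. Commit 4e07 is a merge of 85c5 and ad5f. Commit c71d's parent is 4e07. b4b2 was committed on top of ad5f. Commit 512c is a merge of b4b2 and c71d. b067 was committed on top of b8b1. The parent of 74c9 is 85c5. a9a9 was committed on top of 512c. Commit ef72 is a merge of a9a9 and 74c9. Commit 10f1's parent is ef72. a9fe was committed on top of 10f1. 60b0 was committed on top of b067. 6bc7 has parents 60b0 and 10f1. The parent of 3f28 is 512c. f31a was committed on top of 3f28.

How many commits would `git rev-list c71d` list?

Walking parent pointers from c71d: reachable set = {4e07, 85c5, ad5f, b8b1, c71d, f360}.
That is 6 commits.

6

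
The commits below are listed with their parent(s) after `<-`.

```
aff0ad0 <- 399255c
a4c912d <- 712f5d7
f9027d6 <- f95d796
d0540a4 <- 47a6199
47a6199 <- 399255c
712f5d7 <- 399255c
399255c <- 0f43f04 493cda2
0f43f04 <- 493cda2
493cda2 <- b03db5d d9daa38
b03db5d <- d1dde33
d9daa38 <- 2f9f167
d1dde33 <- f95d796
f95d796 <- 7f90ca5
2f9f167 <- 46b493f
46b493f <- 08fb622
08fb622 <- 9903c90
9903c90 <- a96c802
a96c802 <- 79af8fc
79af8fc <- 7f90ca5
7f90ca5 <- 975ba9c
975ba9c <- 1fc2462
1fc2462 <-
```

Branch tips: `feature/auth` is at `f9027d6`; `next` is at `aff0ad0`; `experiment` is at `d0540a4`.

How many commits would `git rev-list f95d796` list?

Walking parent pointers from f95d796: reachable set = {1fc2462, 7f90ca5, 975ba9c, f95d796}.
That is 4 commits.

4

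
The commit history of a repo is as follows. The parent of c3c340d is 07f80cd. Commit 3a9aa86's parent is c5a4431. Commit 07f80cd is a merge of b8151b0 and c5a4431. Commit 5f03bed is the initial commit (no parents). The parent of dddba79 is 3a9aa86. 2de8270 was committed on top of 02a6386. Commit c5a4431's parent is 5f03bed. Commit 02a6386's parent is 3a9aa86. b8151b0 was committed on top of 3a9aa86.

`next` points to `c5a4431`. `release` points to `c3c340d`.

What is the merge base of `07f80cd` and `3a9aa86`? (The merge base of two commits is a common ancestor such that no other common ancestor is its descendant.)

Ancestors of 07f80cd: {07f80cd, 3a9aa86, 5f03bed, b8151b0, c5a4431}.
Ancestors of 3a9aa86: {3a9aa86, 5f03bed, c5a4431}.
Common ancestors: {3a9aa86, 5f03bed, c5a4431}.
Among these, 3a9aa86 is not an ancestor of any other common ancestor — it is the merge base.

3a9aa86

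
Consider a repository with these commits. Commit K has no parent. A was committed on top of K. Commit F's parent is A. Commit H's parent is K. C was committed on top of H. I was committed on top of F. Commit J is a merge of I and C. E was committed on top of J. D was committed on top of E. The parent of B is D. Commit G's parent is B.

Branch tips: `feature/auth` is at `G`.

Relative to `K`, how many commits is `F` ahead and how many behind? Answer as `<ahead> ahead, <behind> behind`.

Reachable from F: {A, F, K}.
Reachable from K: {K}.
Only in F's history (ahead): {A, F} — 2.
Only in K's history (behind): {} — 0.

2 ahead, 0 behind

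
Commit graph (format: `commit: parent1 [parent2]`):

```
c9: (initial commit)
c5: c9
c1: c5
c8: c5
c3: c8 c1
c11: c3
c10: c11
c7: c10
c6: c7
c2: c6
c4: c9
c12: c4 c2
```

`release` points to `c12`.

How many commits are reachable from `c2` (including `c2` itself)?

Walking parent pointers from c2: reachable set = {c1, c10, c11, c2, c3, c5, c6, c7, c8, c9}.
That is 10 commits.

10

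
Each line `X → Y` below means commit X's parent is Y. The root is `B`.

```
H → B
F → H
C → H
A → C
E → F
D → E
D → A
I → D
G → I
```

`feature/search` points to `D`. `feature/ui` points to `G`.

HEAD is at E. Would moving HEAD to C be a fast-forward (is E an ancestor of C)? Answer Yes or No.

A fast-forward from E to C is possible iff E is an ancestor of C.
Ancestors of C: {B, C, H}.
E is not among them, so fast-forward is not possible.

No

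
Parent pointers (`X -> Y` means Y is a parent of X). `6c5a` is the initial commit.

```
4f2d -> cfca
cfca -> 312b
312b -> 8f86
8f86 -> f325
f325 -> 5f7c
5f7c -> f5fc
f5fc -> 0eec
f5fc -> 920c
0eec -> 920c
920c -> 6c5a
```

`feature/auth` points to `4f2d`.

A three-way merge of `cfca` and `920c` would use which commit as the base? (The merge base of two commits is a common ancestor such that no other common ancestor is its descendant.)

920c

Ancestors of cfca: {0eec, 312b, 5f7c, 6c5a, 8f86, 920c, cfca, f325, f5fc}.
Ancestors of 920c: {6c5a, 920c}.
Common ancestors: {6c5a, 920c}.
Among these, 920c is not an ancestor of any other common ancestor — it is the merge base.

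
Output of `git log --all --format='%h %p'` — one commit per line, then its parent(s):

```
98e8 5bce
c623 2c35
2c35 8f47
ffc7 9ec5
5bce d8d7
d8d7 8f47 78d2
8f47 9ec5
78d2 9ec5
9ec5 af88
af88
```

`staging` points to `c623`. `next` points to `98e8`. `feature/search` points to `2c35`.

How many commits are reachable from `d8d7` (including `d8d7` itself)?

5

Walking parent pointers from d8d7: reachable set = {78d2, 8f47, 9ec5, af88, d8d7}.
That is 5 commits.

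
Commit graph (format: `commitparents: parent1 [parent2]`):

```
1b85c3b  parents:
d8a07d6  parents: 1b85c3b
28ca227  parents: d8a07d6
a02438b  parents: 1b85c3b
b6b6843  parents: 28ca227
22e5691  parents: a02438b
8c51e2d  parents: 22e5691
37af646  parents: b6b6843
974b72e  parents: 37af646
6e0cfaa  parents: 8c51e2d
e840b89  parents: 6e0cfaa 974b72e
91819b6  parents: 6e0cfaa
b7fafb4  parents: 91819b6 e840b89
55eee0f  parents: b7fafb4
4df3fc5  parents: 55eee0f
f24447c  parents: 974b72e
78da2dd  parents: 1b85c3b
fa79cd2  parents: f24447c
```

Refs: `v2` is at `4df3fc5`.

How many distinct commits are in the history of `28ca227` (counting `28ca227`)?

3

Walking parent pointers from 28ca227: reachable set = {1b85c3b, 28ca227, d8a07d6}.
That is 3 commits.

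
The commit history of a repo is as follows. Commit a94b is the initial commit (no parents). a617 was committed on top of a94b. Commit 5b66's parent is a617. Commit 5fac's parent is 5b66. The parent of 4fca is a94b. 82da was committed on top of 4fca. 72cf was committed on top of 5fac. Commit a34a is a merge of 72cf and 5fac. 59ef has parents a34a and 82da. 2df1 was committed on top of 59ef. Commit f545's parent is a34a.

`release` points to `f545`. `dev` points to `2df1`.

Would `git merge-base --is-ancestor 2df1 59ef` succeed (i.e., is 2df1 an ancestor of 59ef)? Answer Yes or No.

Ancestors of 59ef: {4fca, 59ef, 5b66, 5fac, 72cf, 82da, a34a, a617, a94b}.
2df1 is not in that set, so it is not an ancestor of 59ef.

No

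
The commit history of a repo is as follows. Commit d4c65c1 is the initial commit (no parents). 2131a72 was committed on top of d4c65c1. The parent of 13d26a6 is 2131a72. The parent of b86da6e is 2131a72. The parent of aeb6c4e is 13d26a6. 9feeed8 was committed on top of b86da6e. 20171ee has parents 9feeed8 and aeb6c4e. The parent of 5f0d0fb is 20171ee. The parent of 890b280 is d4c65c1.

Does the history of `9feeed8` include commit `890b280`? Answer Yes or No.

No

Ancestors of 9feeed8: {2131a72, 9feeed8, b86da6e, d4c65c1}.
890b280 is not in that set, so it is not an ancestor of 9feeed8.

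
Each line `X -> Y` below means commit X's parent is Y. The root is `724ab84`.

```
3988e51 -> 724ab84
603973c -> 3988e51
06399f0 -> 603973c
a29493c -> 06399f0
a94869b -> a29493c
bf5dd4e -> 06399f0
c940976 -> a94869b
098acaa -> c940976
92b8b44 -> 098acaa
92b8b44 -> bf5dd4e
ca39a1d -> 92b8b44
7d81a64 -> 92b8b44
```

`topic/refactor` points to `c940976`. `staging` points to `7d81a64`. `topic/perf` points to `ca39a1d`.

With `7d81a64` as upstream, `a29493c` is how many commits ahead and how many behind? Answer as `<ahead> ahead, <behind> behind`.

0 ahead, 6 behind

Reachable from a29493c: {06399f0, 3988e51, 603973c, 724ab84, a29493c}.
Reachable from 7d81a64: {06399f0, 098acaa, 3988e51, 603973c, 724ab84, 7d81a64, 92b8b44, a29493c, a94869b, bf5dd4e, c940976}.
Only in a29493c's history (ahead): {} — 0.
Only in 7d81a64's history (behind): {098acaa, 7d81a64, 92b8b44, a94869b, bf5dd4e, c940976} — 6.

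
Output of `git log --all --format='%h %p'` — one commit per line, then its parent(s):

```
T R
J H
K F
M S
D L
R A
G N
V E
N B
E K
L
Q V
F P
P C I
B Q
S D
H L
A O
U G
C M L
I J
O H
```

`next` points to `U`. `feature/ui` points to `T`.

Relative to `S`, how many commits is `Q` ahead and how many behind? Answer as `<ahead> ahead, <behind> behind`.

Reachable from Q: {C, D, E, F, H, I, J, K, L, M, P, Q, S, V}.
Reachable from S: {D, L, S}.
Only in Q's history (ahead): {C, E, F, H, I, J, K, M, P, Q, V} — 11.
Only in S's history (behind): {} — 0.

11 ahead, 0 behind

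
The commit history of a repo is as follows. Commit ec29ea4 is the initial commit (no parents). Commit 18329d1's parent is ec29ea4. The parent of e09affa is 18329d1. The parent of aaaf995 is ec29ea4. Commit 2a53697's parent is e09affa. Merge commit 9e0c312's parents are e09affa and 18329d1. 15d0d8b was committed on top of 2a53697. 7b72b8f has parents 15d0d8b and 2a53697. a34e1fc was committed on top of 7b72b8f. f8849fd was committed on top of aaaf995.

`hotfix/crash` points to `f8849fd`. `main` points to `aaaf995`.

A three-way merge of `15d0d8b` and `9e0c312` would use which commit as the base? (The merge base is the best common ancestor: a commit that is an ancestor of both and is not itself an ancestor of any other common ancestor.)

Ancestors of 15d0d8b: {15d0d8b, 18329d1, 2a53697, e09affa, ec29ea4}.
Ancestors of 9e0c312: {18329d1, 9e0c312, e09affa, ec29ea4}.
Common ancestors: {18329d1, e09affa, ec29ea4}.
Among these, e09affa is not an ancestor of any other common ancestor — it is the merge base.

e09affa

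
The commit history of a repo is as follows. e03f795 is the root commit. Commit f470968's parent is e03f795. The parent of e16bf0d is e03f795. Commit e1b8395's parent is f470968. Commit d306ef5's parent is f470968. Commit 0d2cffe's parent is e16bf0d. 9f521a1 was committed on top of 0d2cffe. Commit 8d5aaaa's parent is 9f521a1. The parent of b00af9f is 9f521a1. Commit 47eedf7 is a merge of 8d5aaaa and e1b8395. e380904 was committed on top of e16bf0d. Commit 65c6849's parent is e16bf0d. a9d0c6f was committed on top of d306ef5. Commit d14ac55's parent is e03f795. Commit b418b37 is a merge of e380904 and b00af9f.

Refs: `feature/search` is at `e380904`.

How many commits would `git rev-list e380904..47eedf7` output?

6

Reachable from 47eedf7: {0d2cffe, 47eedf7, 8d5aaaa, 9f521a1, e03f795, e16bf0d, e1b8395, f470968}.
Reachable from e380904: {e03f795, e16bf0d, e380904}.
In 47eedf7's history but not e380904's: {0d2cffe, 47eedf7, 8d5aaaa, 9f521a1, e1b8395, f470968} — 6 commits.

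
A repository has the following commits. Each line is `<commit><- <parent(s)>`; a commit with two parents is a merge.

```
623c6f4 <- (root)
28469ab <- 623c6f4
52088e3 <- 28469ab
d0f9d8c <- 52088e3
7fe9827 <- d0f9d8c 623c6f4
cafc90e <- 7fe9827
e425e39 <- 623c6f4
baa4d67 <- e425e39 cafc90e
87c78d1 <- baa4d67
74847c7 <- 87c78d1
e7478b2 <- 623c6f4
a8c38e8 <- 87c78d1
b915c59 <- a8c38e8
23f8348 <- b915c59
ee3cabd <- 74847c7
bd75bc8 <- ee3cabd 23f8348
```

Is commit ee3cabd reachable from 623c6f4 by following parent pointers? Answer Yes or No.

Ancestors of 623c6f4: {623c6f4}.
ee3cabd is not in that set, so it is not an ancestor of 623c6f4.

No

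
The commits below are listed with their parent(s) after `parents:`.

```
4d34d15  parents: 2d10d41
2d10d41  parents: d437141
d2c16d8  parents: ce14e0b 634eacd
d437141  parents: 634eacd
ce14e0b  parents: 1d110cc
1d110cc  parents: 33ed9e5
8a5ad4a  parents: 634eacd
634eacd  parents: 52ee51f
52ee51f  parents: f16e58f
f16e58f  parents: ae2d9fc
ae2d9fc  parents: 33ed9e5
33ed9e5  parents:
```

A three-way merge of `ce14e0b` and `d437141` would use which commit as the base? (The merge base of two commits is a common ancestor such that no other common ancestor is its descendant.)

Ancestors of ce14e0b: {1d110cc, 33ed9e5, ce14e0b}.
Ancestors of d437141: {33ed9e5, 52ee51f, 634eacd, ae2d9fc, d437141, f16e58f}.
Common ancestors: {33ed9e5}.
The only common ancestor is 33ed9e5, so it is the merge base.

33ed9e5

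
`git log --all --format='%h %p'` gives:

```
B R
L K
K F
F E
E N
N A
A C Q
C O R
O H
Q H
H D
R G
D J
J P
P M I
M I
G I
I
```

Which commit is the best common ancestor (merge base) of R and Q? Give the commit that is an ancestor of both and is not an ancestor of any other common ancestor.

Ancestors of R: {G, I, R}.
Ancestors of Q: {D, H, I, J, M, P, Q}.
Common ancestors: {I}.
The only common ancestor is I, so it is the merge base.

I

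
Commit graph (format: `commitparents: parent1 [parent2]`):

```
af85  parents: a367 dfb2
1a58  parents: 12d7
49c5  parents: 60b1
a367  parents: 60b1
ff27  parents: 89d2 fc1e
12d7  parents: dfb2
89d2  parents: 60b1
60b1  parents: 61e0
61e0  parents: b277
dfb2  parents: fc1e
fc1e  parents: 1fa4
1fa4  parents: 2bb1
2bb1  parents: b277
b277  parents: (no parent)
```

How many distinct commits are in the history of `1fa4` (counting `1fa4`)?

3

Walking parent pointers from 1fa4: reachable set = {1fa4, 2bb1, b277}.
That is 3 commits.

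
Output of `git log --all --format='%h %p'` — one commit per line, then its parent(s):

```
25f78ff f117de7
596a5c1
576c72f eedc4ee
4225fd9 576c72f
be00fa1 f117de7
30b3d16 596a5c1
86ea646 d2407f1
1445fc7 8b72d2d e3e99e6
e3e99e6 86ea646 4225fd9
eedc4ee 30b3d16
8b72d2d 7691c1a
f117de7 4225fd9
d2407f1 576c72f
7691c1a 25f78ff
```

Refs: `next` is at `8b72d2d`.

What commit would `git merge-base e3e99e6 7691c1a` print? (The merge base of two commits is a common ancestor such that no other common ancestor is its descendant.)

4225fd9

Ancestors of e3e99e6: {30b3d16, 4225fd9, 576c72f, 596a5c1, 86ea646, d2407f1, e3e99e6, eedc4ee}.
Ancestors of 7691c1a: {25f78ff, 30b3d16, 4225fd9, 576c72f, 596a5c1, 7691c1a, eedc4ee, f117de7}.
Common ancestors: {30b3d16, 4225fd9, 576c72f, 596a5c1, eedc4ee}.
Among these, 4225fd9 is not an ancestor of any other common ancestor — it is the merge base.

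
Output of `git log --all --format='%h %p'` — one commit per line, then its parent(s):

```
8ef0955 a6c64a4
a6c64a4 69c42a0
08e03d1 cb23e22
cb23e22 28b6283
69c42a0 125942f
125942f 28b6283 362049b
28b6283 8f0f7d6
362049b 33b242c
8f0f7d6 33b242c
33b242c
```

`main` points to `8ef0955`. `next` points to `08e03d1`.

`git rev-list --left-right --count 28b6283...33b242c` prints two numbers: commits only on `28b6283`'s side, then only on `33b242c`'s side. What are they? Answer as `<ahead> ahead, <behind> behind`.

Reachable from 28b6283: {28b6283, 33b242c, 8f0f7d6}.
Reachable from 33b242c: {33b242c}.
Only in 28b6283's history (ahead): {28b6283, 8f0f7d6} — 2.
Only in 33b242c's history (behind): {} — 0.

2 ahead, 0 behind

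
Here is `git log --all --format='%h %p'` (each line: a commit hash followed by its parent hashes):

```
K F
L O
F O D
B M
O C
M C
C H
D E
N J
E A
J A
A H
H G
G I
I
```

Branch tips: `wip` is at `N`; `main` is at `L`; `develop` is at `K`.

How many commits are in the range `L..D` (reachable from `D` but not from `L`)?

3

Reachable from D: {A, D, E, G, H, I}.
Reachable from L: {C, G, H, I, L, O}.
In D's history but not L's: {A, D, E} — 3 commits.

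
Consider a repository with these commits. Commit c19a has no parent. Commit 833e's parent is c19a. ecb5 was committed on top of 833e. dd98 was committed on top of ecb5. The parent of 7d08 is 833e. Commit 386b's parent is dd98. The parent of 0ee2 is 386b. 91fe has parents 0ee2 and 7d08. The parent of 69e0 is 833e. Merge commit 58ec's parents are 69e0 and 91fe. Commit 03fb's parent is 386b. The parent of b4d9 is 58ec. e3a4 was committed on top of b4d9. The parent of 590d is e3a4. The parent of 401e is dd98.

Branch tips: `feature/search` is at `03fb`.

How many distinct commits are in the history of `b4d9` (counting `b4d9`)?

Walking parent pointers from b4d9: reachable set = {0ee2, 386b, 58ec, 69e0, 7d08, 833e, 91fe, b4d9, c19a, dd98, ecb5}.
That is 11 commits.

11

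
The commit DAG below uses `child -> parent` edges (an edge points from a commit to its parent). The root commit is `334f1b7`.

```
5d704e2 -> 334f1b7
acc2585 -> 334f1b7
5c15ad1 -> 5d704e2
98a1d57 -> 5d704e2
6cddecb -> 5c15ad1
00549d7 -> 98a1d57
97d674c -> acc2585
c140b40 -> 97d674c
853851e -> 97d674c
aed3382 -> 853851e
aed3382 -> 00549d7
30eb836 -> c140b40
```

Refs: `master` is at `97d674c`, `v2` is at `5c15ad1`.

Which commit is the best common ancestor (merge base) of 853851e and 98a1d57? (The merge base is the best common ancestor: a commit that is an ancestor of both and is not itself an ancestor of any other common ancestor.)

334f1b7

Ancestors of 853851e: {334f1b7, 853851e, 97d674c, acc2585}.
Ancestors of 98a1d57: {334f1b7, 5d704e2, 98a1d57}.
Common ancestors: {334f1b7}.
The only common ancestor is 334f1b7, so it is the merge base.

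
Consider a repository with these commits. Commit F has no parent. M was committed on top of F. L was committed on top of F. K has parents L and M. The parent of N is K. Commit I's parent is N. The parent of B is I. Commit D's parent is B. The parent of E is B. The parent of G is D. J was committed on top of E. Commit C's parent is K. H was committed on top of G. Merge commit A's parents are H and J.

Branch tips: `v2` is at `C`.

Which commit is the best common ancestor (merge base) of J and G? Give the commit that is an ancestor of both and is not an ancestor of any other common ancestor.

Ancestors of J: {B, E, F, I, J, K, L, M, N}.
Ancestors of G: {B, D, F, G, I, K, L, M, N}.
Common ancestors: {B, F, I, K, L, M, N}.
Among these, B is not an ancestor of any other common ancestor — it is the merge base.

B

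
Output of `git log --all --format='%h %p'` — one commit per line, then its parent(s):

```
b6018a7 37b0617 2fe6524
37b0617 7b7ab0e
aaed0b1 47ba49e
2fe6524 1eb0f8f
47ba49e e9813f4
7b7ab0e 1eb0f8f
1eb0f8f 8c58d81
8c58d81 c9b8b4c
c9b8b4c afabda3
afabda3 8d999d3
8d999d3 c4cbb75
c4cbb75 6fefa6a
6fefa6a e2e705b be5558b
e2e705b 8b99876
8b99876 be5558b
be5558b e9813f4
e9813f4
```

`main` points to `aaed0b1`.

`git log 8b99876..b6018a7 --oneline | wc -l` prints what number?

12

Reachable from b6018a7: {1eb0f8f, 2fe6524, 37b0617, 6fefa6a, 7b7ab0e, 8b99876, 8c58d81, 8d999d3, afabda3, b6018a7, be5558b, c4cbb75, c9b8b4c, e2e705b, e9813f4}.
Reachable from 8b99876: {8b99876, be5558b, e9813f4}.
In b6018a7's history but not 8b99876's: {1eb0f8f, 2fe6524, 37b0617, 6fefa6a, 7b7ab0e, 8c58d81, 8d999d3, afabda3, b6018a7, c4cbb75, c9b8b4c, e2e705b} — 12 commits.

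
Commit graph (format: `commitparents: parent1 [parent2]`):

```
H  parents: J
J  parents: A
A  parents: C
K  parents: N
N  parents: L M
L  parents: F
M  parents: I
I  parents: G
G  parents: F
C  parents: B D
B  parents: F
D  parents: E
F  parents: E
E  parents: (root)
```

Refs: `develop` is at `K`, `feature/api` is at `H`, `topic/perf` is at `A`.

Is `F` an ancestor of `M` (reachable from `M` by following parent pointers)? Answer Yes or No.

Ancestors of M (commits reachable by following parents): {E, F, G, I, M}.
F is in that set, so it is an ancestor of M.

Yes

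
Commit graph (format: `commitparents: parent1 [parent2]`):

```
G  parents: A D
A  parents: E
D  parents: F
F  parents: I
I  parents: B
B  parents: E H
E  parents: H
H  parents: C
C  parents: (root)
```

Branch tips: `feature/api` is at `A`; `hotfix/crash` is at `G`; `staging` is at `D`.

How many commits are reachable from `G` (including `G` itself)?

9

Walking parent pointers from G: reachable set = {A, B, C, D, E, F, G, H, I}.
That is 9 commits.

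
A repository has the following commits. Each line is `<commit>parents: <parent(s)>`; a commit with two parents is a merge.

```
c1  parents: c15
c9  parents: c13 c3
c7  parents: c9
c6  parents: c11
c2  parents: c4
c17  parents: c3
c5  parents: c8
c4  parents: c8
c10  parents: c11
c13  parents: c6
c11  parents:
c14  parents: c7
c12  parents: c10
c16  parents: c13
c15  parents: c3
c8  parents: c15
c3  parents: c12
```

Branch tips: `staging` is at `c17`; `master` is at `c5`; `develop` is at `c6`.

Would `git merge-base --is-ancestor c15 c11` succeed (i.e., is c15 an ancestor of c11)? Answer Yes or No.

No

Ancestors of c11: {c11}.
c15 is not in that set, so it is not an ancestor of c11.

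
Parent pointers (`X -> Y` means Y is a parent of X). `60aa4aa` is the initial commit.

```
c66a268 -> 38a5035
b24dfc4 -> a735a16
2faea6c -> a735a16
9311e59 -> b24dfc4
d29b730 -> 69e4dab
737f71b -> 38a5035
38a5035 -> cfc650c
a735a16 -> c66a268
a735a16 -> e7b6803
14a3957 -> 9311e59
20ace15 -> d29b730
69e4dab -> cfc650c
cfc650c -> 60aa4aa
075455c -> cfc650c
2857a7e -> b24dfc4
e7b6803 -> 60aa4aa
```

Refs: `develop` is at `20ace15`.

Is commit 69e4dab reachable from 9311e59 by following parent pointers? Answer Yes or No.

Ancestors of 9311e59: {38a5035, 60aa4aa, 9311e59, a735a16, b24dfc4, c66a268, cfc650c, e7b6803}.
69e4dab is not in that set, so it is not an ancestor of 9311e59.

No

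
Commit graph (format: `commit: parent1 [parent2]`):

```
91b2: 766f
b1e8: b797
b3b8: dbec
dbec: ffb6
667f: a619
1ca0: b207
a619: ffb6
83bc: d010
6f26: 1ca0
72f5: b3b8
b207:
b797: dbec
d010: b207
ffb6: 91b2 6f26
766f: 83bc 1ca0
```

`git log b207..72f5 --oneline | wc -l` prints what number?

Reachable from 72f5: {1ca0, 6f26, 72f5, 766f, 83bc, 91b2, b207, b3b8, d010, dbec, ffb6}.
Reachable from b207: {b207}.
In 72f5's history but not b207's: {1ca0, 6f26, 72f5, 766f, 83bc, 91b2, b3b8, d010, dbec, ffb6} — 10 commits.

10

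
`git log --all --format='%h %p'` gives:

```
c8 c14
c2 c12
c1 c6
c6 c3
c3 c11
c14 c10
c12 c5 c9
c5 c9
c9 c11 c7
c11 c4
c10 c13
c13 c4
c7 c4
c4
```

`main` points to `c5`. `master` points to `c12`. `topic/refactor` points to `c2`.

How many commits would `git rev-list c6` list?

Walking parent pointers from c6: reachable set = {c11, c3, c4, c6}.
That is 4 commits.

4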